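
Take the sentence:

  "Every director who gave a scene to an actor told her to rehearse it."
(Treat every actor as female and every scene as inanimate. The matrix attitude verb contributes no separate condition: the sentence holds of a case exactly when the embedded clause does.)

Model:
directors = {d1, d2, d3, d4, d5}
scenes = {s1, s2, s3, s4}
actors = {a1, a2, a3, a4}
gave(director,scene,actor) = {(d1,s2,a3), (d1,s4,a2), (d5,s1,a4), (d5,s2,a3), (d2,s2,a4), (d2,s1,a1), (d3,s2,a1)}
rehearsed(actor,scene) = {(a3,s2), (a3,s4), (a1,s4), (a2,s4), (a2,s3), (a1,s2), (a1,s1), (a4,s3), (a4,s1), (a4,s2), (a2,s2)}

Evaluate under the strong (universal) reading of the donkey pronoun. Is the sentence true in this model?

"her" takes "an actor" as antecedent and "it" takes "a scene"; both are donkey pronouns co-varying with the restrictor.
Strong reading: for every (d,s,a) with gave(d,s,a), rehearsed(a,s).
Restrictor triples: (d1,s2,a3)→rehearsed(a3,s2) ✓  (d1,s4,a2)→rehearsed(a2,s4) ✓  (d2,s1,a1)→rehearsed(a1,s1) ✓  (d2,s2,a4)→rehearsed(a4,s2) ✓  (d3,s2,a1)→rehearsed(a1,s2) ✓  (d5,s1,a4)→rehearsed(a4,s1) ✓  (d5,s2,a3)→rehearsed(a3,s2) ✓
Every restrictor triple satisfies the scope.

True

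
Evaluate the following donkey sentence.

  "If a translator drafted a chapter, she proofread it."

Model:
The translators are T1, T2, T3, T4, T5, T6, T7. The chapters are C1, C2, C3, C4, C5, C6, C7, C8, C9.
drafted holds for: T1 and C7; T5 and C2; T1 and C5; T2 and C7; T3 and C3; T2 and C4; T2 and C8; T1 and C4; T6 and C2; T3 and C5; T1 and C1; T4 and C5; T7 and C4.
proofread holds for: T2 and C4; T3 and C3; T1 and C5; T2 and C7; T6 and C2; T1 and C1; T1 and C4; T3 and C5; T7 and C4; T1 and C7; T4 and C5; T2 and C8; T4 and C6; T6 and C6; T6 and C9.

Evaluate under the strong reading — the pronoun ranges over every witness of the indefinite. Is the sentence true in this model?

False

"it" takes "a chapter" as antecedent — a donkey pronoun bound across the clause boundary.
Strong reading: for every (t,c) with drafted(t,c), proofread(t,c).
Restrictor pairs: (T1,C1) ✓  (T1,C4) ✓  (T1,C5) ✓  (T1,C7) ✓  (T2,C4) ✓  (T2,C7) ✓  (T2,C8) ✓  (T3,C3) ✓  (T3,C5) ✓  (T4,C5) ✓  (T5,C2) ✗  (T6,C2) ✓  (T7,C4) ✓
Counterexample: (T5,C2) is in drafted but fails the scope.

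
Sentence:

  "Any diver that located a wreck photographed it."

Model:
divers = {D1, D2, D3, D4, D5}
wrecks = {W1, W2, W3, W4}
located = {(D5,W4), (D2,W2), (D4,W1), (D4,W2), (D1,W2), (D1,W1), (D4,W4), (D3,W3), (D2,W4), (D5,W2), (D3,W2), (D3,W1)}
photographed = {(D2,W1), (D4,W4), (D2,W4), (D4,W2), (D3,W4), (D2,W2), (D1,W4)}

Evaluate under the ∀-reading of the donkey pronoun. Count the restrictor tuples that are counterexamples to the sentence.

8

"it" takes "a wreck" as antecedent — a donkey pronoun bound across the clause boundary.
Strong reading: for every (d,w) with located(d,w), photographed(d,w).
Restrictor pairs: (D1,W1) ✗  (D1,W2) ✗  (D2,W2) ✓  (D2,W4) ✓  (D3,W1) ✗  (D3,W2) ✗  (D3,W3) ✗  (D4,W1) ✗  (D4,W2) ✓  (D4,W4) ✓  (D5,W2) ✗  (D5,W4) ✗
Counterexamples (restrictor pairs failing the scope): 8.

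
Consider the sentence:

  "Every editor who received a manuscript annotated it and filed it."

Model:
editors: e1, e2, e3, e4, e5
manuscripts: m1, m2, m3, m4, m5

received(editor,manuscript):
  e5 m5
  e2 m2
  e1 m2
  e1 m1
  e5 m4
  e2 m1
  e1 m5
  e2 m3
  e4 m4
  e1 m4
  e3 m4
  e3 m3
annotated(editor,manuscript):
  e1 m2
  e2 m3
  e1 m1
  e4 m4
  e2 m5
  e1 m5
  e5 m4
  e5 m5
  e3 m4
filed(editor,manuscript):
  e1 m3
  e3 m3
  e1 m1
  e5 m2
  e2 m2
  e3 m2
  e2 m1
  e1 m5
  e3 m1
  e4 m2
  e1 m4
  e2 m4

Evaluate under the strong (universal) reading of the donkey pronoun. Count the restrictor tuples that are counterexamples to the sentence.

10

"it" takes "a manuscript" as antecedent — a donkey pronoun bound across the clause boundary.
Strong reading: for every (e,m) with received(e,m), annotated(e,m) ∧ filed(e,m).
Restrictor pairs: (e1,m1) ✓  (e1,m2) ✗  (e1,m4) ✗  (e1,m5) ✓  (e2,m1) ✗  (e2,m2) ✗  (e2,m3) ✗  (e3,m3) ✗  (e3,m4) ✗  (e4,m4) ✗  (e5,m4) ✗  (e5,m5) ✗
Counterexamples (restrictor pairs failing the scope): 10.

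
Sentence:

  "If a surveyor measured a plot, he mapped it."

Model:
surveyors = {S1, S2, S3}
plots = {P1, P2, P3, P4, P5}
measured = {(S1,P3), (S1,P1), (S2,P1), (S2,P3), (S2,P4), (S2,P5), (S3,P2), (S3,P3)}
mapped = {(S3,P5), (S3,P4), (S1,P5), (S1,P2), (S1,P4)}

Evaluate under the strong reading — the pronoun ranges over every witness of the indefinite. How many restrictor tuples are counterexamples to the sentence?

8

"it" takes "a plot" as antecedent — a donkey pronoun bound across the clause boundary.
Strong reading: for every (s,p) with measured(s,p), mapped(s,p).
Restrictor pairs: (S1,P1) ✗  (S1,P3) ✗  (S2,P1) ✗  (S2,P3) ✗  (S2,P4) ✗  (S2,P5) ✗  (S3,P2) ✗  (S3,P3) ✗
Counterexamples (restrictor pairs failing the scope): 8.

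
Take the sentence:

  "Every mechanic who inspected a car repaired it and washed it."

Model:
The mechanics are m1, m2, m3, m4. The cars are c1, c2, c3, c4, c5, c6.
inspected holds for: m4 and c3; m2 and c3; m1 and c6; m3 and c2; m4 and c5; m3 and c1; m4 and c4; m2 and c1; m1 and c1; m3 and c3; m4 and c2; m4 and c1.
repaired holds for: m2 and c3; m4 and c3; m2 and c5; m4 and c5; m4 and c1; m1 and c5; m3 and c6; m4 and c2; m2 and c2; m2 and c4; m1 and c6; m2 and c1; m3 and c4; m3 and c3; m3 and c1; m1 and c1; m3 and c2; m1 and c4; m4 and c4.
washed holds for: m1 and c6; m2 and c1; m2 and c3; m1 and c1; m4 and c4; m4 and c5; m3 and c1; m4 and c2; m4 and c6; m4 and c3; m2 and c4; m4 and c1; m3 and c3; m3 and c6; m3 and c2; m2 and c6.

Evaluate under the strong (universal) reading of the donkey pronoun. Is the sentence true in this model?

"it" takes "a car" as antecedent — a donkey pronoun bound across the clause boundary.
Strong reading: for every (m,c) with inspected(m,c), repaired(m,c) ∧ washed(m,c).
Restrictor pairs: (m1,c1) ✓  (m1,c6) ✓  (m2,c1) ✓  (m2,c3) ✓  (m3,c1) ✓  (m3,c2) ✓  (m3,c3) ✓  (m4,c1) ✓  (m4,c2) ✓  (m4,c3) ✓  (m4,c4) ✓  (m4,c5) ✓
Every restrictor pair satisfies the scope.

True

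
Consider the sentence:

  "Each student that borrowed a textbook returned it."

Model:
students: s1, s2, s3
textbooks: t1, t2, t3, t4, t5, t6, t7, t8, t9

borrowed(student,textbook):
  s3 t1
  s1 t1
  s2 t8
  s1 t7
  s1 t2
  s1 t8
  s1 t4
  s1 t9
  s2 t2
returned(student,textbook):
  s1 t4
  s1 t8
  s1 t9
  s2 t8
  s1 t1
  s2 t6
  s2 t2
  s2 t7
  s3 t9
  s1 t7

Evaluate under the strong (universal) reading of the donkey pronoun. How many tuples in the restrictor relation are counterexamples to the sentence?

"it" takes "a textbook" as antecedent — a donkey pronoun bound across the clause boundary.
Strong reading: for every (s,t) with borrowed(s,t), returned(s,t).
Restrictor pairs: (s1,t1) ✓  (s1,t2) ✗  (s1,t4) ✓  (s1,t7) ✓  (s1,t8) ✓  (s1,t9) ✓  (s2,t2) ✓  (s2,t8) ✓  (s3,t1) ✗
Counterexamples (restrictor pairs failing the scope): 2.

2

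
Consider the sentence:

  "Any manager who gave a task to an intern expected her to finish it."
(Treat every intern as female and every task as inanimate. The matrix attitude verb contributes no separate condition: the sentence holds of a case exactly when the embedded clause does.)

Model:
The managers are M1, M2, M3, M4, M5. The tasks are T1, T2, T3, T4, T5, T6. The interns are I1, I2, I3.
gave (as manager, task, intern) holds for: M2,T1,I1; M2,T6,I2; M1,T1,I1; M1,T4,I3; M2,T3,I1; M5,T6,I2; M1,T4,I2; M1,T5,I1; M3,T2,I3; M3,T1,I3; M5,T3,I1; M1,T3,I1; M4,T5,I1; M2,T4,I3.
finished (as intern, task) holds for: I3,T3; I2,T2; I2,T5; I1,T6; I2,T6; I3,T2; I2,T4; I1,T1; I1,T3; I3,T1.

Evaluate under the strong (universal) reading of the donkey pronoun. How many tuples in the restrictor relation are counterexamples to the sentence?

"her" takes "an intern" as antecedent and "it" takes "a task"; both are donkey pronouns co-varying with the restrictor.
Strong reading: for every (m,t,i) with gave(m,t,i), finished(i,t).
Restrictor triples: (M1,T1,I1)→finished(I1,T1) ✓  (M1,T3,I1)→finished(I1,T3) ✓  (M1,T4,I2)→finished(I2,T4) ✓  (M1,T4,I3)→finished(I3,T4) ✗  (M1,T5,I1)→finished(I1,T5) ✗  (M2,T1,I1)→finished(I1,T1) ✓  (M2,T3,I1)→finished(I1,T3) ✓  (M2,T4,I3)→finished(I3,T4) ✗  (M2,T6,I2)→finished(I2,T6) ✓  (M3,T1,I3)→finished(I3,T1) ✓  (M3,T2,I3)→finished(I3,T2) ✓  (M4,T5,I1)→finished(I1,T5) ✗  (M5,T3,I1)→finished(I1,T3) ✓  (M5,T6,I2)→finished(I2,T6) ✓
Counterexamples (restrictor triples failing the scope): 4.

4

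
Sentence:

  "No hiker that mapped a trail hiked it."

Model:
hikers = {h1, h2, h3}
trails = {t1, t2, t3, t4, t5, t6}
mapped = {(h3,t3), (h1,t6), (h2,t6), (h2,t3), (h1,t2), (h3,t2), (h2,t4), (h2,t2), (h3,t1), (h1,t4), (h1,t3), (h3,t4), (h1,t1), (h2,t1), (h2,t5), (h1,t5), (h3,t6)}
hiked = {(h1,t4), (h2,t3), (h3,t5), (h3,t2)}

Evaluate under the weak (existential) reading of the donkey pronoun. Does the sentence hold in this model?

False

"it" takes "a trail" as antecedent — a donkey pronoun bound across the clause boundary.
Truth condition: for no (h,t) with mapped(h,t) does hiked(h,t) hold.
Restrictor pairs — does the scope hold? (h1,t1):fails  (h1,t2):fails  (h1,t3):fails  (h1,t4):holds  (h1,t5):fails  (h1,t6):fails  (h2,t1):fails  (h2,t2):fails  (h2,t3):holds  (h2,t4):fails  (h2,t5):fails  (h2,t6):fails  (h3,t1):fails  (h3,t2):holds  (h3,t3):fails  (h3,t4):fails  (h3,t6):fails
Scope holds for 3 pair(s), so the sentence is false.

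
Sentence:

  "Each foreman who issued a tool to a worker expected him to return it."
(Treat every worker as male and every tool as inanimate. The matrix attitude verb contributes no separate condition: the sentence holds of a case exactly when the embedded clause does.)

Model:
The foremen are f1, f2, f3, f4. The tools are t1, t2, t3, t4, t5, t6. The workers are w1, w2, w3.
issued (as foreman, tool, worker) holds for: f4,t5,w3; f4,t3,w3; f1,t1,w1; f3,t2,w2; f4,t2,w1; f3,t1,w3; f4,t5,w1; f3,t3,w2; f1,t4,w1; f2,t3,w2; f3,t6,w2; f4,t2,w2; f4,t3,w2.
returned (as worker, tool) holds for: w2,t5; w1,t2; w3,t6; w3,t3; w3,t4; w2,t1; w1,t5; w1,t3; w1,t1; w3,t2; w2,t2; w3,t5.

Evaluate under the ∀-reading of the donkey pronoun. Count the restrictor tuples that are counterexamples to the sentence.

6

"him" takes "a worker" as antecedent and "it" takes "a tool"; both are donkey pronouns co-varying with the restrictor.
Strong reading: for every (f,t,w) with issued(f,t,w), returned(w,t).
Restrictor triples: (f1,t1,w1)→returned(w1,t1) ✓  (f1,t4,w1)→returned(w1,t4) ✗  (f2,t3,w2)→returned(w2,t3) ✗  (f3,t1,w3)→returned(w3,t1) ✗  (f3,t2,w2)→returned(w2,t2) ✓  (f3,t3,w2)→returned(w2,t3) ✗  (f3,t6,w2)→returned(w2,t6) ✗  (f4,t2,w1)→returned(w1,t2) ✓  (f4,t2,w2)→returned(w2,t2) ✓  (f4,t3,w2)→returned(w2,t3) ✗  (f4,t3,w3)→returned(w3,t3) ✓  (f4,t5,w1)→returned(w1,t5) ✓  (f4,t5,w3)→returned(w3,t5) ✓
Counterexamples (restrictor triples failing the scope): 6.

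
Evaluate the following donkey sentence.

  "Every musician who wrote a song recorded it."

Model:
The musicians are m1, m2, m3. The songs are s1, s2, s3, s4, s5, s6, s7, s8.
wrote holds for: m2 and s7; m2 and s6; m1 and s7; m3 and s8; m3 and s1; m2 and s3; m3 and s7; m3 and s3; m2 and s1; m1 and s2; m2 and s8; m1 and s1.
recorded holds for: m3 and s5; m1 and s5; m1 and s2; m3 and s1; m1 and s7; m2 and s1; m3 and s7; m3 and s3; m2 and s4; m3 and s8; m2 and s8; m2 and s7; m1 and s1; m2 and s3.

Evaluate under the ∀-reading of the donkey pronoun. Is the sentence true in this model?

"it" takes "a song" as antecedent — a donkey pronoun bound across the clause boundary.
Strong reading: for every (m,s) with wrote(m,s), recorded(m,s).
Restrictor pairs: (m1,s1) ✓  (m1,s2) ✓  (m1,s7) ✓  (m2,s1) ✓  (m2,s3) ✓  (m2,s6) ✗  (m2,s7) ✓  (m2,s8) ✓  (m3,s1) ✓  (m3,s3) ✓  (m3,s7) ✓  (m3,s8) ✓
Counterexample: (m2,s6) is in wrote but fails the scope.

False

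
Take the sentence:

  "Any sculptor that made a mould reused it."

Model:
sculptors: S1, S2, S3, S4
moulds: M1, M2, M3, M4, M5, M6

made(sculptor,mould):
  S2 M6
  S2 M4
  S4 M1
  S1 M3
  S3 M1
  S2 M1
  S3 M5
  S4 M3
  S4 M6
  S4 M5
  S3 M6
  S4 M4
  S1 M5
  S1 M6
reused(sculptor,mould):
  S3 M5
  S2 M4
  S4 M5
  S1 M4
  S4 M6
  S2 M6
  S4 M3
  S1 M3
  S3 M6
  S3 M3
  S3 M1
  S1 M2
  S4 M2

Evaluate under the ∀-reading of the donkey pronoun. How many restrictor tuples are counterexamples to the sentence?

"it" takes "a mould" as antecedent — a donkey pronoun bound across the clause boundary.
Strong reading: for every (s,m) with made(s,m), reused(s,m).
Restrictor pairs: (S1,M3) ✓  (S1,M5) ✗  (S1,M6) ✗  (S2,M1) ✗  (S2,M4) ✓  (S2,M6) ✓  (S3,M1) ✓  (S3,M5) ✓  (S3,M6) ✓  (S4,M1) ✗  (S4,M3) ✓  (S4,M4) ✗  (S4,M5) ✓  (S4,M6) ✓
Counterexamples (restrictor pairs failing the scope): 5.

5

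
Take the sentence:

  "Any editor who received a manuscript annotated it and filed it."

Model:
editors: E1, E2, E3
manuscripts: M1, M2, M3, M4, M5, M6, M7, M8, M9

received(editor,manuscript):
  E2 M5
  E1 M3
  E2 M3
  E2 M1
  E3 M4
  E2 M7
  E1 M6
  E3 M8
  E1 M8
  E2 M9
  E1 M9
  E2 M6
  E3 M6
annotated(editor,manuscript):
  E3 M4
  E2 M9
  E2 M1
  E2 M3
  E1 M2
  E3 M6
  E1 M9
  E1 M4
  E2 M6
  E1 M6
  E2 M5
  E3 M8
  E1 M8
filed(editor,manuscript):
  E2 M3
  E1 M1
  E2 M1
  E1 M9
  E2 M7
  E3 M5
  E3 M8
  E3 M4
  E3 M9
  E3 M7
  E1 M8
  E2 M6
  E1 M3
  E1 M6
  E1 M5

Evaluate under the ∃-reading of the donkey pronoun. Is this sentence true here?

True

"it" takes "a manuscript" as antecedent — a donkey pronoun bound across the clause boundary.
Weak reading: every editor e with some received-manuscript has at least one received-manuscript m such that annotated(e,m) ∧ filed(e,m).
Per editor: E1:✓  E2:✓  E3:✓
Every editor in the restrictor has a witness.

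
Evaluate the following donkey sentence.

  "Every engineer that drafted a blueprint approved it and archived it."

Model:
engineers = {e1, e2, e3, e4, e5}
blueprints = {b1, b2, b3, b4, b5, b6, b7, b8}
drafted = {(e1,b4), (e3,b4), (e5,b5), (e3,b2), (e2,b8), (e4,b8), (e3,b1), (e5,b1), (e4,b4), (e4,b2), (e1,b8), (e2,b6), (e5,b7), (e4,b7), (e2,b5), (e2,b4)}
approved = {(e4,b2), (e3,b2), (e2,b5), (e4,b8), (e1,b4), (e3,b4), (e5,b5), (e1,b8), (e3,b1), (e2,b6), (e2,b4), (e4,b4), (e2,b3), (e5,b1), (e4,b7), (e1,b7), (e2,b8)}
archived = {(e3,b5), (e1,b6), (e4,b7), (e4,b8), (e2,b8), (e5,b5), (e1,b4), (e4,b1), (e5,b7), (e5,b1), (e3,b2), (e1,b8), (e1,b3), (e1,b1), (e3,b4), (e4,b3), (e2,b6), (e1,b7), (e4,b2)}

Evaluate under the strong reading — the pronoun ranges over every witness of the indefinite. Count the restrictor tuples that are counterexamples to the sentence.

5

"it" takes "a blueprint" as antecedent — a donkey pronoun bound across the clause boundary.
Strong reading: for every (e,b) with drafted(e,b), approved(e,b) ∧ archived(e,b).
Restrictor pairs: (e1,b4) ✓  (e1,b8) ✓  (e2,b4) ✗  (e2,b5) ✗  (e2,b6) ✓  (e2,b8) ✓  (e3,b1) ✗  (e3,b2) ✓  (e3,b4) ✓  (e4,b2) ✓  (e4,b4) ✗  (e4,b7) ✓  (e4,b8) ✓  (e5,b1) ✓  (e5,b5) ✓  (e5,b7) ✗
Counterexamples (restrictor pairs failing the scope): 5.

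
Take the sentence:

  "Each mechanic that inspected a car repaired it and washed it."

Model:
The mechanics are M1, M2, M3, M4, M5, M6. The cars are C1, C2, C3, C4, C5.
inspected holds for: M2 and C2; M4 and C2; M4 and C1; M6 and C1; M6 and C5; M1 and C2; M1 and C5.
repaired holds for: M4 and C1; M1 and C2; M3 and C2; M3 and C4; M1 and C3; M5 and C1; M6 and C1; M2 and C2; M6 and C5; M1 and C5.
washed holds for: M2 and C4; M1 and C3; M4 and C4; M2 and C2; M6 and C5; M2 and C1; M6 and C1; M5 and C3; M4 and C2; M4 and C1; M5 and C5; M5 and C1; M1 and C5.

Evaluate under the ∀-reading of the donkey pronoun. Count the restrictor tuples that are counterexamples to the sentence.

2

"it" takes "a car" as antecedent — a donkey pronoun bound across the clause boundary.
Strong reading: for every (m,c) with inspected(m,c), repaired(m,c) ∧ washed(m,c).
Restrictor pairs: (M1,C2) ✗  (M1,C5) ✓  (M2,C2) ✓  (M4,C1) ✓  (M4,C2) ✗  (M6,C1) ✓  (M6,C5) ✓
Counterexamples (restrictor pairs failing the scope): 2.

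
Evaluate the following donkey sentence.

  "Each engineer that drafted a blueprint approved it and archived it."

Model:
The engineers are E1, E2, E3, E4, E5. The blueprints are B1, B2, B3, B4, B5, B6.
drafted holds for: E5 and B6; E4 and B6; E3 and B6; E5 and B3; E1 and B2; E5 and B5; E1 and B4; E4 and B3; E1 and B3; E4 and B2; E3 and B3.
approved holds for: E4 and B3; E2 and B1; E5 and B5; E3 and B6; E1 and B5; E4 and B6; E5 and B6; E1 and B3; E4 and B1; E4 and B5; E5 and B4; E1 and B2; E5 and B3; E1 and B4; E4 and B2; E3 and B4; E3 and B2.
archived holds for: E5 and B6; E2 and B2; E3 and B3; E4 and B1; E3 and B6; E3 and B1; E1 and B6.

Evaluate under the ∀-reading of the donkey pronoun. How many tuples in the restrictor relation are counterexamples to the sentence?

"it" takes "a blueprint" as antecedent — a donkey pronoun bound across the clause boundary.
Strong reading: for every (e,b) with drafted(e,b), approved(e,b) ∧ archived(e,b).
Restrictor pairs: (E1,B2) ✗  (E1,B3) ✗  (E1,B4) ✗  (E3,B3) ✗  (E3,B6) ✓  (E4,B2) ✗  (E4,B3) ✗  (E4,B6) ✗  (E5,B3) ✗  (E5,B5) ✗  (E5,B6) ✓
Counterexamples (restrictor pairs failing the scope): 9.

9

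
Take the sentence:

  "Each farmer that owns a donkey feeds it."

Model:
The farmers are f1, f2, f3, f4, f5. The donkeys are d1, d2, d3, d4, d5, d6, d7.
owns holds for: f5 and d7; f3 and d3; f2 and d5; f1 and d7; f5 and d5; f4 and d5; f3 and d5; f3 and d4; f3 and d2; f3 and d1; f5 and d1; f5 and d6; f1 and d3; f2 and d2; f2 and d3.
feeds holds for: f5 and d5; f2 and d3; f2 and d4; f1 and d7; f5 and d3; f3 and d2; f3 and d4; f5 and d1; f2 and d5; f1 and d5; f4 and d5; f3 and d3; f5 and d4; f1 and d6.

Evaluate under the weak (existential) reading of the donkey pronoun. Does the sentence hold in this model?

True

"it" takes "a donkey" as antecedent — a donkey pronoun bound across the clause boundary.
Weak reading: every farmer f with some owns-donkey has at least one owns-donkey d such that feeds(f,d).
Per farmer: f1:✓  f2:✓  f3:✓  f4:✓  f5:✓
Every farmer in the restrictor has a witness.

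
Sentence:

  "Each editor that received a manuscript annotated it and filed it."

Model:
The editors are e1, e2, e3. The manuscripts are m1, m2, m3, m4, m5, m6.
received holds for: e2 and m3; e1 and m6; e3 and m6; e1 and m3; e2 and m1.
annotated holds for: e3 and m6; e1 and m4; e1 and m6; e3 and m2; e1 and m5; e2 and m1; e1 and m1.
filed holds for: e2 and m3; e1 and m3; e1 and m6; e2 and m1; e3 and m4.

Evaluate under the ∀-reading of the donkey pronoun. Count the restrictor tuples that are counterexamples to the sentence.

3

"it" takes "a manuscript" as antecedent — a donkey pronoun bound across the clause boundary.
Strong reading: for every (e,m) with received(e,m), annotated(e,m) ∧ filed(e,m).
Restrictor pairs: (e1,m3) ✗  (e1,m6) ✓  (e2,m1) ✓  (e2,m3) ✗  (e3,m6) ✗
Counterexamples (restrictor pairs failing the scope): 3.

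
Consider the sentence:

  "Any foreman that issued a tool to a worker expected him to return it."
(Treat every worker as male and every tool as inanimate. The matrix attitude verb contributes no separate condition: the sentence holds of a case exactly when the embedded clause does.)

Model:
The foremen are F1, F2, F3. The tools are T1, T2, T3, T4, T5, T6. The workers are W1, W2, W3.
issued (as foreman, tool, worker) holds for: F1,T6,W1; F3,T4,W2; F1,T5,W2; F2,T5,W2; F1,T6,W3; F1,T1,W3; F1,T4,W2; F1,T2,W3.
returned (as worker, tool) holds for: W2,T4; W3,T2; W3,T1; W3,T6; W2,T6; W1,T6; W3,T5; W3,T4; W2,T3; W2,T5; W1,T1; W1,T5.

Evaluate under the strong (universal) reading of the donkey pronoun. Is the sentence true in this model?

"him" takes "a worker" as antecedent and "it" takes "a tool"; both are donkey pronouns co-varying with the restrictor.
Strong reading: for every (f,t,w) with issued(f,t,w), returned(w,t).
Restrictor triples: (F1,T1,W3)→returned(W3,T1) ✓  (F1,T2,W3)→returned(W3,T2) ✓  (F1,T4,W2)→returned(W2,T4) ✓  (F1,T5,W2)→returned(W2,T5) ✓  (F1,T6,W1)→returned(W1,T6) ✓  (F1,T6,W3)→returned(W3,T6) ✓  (F2,T5,W2)→returned(W2,T5) ✓  (F3,T4,W2)→returned(W2,T4) ✓
Every restrictor triple satisfies the scope.

True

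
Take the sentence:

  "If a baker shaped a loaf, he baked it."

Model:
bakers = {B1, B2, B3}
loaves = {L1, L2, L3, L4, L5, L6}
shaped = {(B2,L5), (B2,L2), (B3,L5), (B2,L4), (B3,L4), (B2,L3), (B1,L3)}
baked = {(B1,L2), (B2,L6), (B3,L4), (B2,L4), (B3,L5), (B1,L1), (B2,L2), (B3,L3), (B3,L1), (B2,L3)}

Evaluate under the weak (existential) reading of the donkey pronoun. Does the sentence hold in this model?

"it" takes "a loaf" as antecedent — a donkey pronoun bound across the clause boundary.
Weak reading: every baker b with some shaped-loaf has at least one shaped-loaf l such that baked(b,l).
Per baker: B1:✗  B2:✓  B3:✓
B1 has no witness among its shaped-loaves.

False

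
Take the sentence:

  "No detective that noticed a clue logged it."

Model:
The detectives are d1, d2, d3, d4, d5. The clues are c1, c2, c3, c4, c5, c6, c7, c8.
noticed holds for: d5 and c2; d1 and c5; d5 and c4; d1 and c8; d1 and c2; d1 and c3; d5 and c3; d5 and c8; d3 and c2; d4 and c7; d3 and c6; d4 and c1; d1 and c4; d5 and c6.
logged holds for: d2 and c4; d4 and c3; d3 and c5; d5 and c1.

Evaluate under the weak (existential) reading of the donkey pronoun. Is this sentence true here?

True

"it" takes "a clue" as antecedent — a donkey pronoun bound across the clause boundary.
Truth condition: for no (d,c) with noticed(d,c) does logged(d,c) hold.
Restrictor pairs — does the scope hold? (d1,c2):fails  (d1,c3):fails  (d1,c4):fails  (d1,c5):fails  (d1,c8):fails  (d3,c2):fails  (d3,c6):fails  (d4,c1):fails  (d4,c7):fails  (d5,c2):fails  (d5,c3):fails  (d5,c4):fails  (d5,c6):fails  (d5,c8):fails
Scope holds for no restrictor pair, so the sentence is true.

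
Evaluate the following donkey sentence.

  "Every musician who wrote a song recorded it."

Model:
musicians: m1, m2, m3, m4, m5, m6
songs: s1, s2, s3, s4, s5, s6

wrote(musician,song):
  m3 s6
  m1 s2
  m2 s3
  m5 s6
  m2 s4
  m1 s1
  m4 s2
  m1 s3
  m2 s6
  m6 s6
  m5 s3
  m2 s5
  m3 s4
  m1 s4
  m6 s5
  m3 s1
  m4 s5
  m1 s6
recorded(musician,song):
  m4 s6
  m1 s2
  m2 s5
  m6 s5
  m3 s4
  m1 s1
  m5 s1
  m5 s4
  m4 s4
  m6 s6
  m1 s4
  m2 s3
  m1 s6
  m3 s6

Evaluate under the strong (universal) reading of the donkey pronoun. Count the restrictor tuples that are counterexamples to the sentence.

8

"it" takes "a song" as antecedent — a donkey pronoun bound across the clause boundary.
Strong reading: for every (m,s) with wrote(m,s), recorded(m,s).
Restrictor pairs: (m1,s1) ✓  (m1,s2) ✓  (m1,s3) ✗  (m1,s4) ✓  (m1,s6) ✓  (m2,s3) ✓  (m2,s4) ✗  (m2,s5) ✓  (m2,s6) ✗  (m3,s1) ✗  (m3,s4) ✓  (m3,s6) ✓  (m4,s2) ✗  (m4,s5) ✗  (m5,s3) ✗  (m5,s6) ✗  (m6,s5) ✓  (m6,s6) ✓
Counterexamples (restrictor pairs failing the scope): 8.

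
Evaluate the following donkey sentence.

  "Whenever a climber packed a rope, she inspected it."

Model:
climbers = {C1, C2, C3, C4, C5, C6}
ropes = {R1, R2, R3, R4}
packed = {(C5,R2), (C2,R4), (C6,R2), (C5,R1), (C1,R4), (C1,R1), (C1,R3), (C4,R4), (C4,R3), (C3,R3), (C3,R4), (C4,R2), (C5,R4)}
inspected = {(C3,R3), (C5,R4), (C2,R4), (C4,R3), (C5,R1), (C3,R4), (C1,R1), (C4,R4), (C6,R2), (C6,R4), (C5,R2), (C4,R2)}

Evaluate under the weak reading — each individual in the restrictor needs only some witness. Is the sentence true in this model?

"it" takes "a rope" as antecedent — a donkey pronoun bound across the clause boundary.
Weak reading: every climber c with some packed-rope has at least one packed-rope r such that inspected(c,r).
Per climber: C1:✓  C2:✓  C3:✓  C4:✓  C5:✓  C6:✓
Every climber in the restrictor has a witness.

True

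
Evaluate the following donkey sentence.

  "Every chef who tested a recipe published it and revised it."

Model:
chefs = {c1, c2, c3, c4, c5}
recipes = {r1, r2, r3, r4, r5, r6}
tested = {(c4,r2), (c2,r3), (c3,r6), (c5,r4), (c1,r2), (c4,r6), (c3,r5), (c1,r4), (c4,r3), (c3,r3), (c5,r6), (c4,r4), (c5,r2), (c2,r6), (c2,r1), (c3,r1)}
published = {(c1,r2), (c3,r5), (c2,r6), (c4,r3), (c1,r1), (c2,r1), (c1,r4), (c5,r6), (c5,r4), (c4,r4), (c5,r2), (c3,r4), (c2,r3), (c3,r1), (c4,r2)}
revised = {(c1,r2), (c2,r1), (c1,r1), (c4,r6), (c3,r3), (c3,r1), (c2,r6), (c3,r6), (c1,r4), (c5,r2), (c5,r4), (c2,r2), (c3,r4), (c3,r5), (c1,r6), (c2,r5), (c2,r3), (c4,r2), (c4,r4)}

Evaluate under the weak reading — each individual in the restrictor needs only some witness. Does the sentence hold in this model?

"it" takes "a recipe" as antecedent — a donkey pronoun bound across the clause boundary.
Weak reading: every chef c with some tested-recipe has at least one tested-recipe r such that published(c,r) ∧ revised(c,r).
Per chef: c1:✓  c2:✓  c3:✓  c4:✓  c5:✓
Every chef in the restrictor has a witness.

True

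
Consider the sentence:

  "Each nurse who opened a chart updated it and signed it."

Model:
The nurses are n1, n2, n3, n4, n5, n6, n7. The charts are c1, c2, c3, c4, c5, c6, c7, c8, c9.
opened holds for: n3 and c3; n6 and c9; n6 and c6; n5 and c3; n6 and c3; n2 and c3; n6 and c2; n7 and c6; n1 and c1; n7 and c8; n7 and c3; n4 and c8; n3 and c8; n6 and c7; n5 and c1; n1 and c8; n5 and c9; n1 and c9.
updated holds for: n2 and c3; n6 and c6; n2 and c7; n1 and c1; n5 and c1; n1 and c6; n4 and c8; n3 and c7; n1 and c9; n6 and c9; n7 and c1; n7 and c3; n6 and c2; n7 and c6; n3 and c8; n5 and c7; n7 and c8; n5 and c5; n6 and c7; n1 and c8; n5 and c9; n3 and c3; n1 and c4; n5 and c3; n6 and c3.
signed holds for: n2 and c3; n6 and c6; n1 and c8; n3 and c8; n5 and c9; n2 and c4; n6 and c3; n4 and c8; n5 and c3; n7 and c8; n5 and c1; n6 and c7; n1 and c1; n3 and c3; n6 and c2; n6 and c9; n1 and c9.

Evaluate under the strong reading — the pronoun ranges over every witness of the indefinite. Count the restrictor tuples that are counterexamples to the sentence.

"it" takes "a chart" as antecedent — a donkey pronoun bound across the clause boundary.
Strong reading: for every (n,c) with opened(n,c), updated(n,c) ∧ signed(n,c).
Restrictor pairs: (n1,c1) ✓  (n1,c8) ✓  (n1,c9) ✓  (n2,c3) ✓  (n3,c3) ✓  (n3,c8) ✓  (n4,c8) ✓  (n5,c1) ✓  (n5,c3) ✓  (n5,c9) ✓  (n6,c2) ✓  (n6,c3) ✓  (n6,c6) ✓  (n6,c7) ✓  (n6,c9) ✓  (n7,c3) ✗  (n7,c6) ✗  (n7,c8) ✓
Counterexamples (restrictor pairs failing the scope): 2.

2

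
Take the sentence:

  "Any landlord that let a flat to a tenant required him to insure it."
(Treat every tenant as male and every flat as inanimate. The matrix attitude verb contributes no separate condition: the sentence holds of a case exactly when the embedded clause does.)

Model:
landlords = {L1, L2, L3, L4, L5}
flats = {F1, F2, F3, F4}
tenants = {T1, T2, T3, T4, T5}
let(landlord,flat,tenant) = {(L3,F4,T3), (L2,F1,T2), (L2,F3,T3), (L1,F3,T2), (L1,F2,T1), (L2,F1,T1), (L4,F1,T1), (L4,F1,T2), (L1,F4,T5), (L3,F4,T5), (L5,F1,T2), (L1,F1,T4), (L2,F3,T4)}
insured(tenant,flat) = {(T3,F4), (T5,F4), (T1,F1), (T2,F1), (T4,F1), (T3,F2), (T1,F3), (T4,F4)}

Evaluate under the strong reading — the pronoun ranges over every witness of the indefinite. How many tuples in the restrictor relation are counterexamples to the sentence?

4

"him" takes "a tenant" as antecedent and "it" takes "a flat"; both are donkey pronouns co-varying with the restrictor.
Strong reading: for every (l,f,t) with let(l,f,t), insured(t,f).
Restrictor triples: (L1,F1,T4)→insured(T4,F1) ✓  (L1,F2,T1)→insured(T1,F2) ✗  (L1,F3,T2)→insured(T2,F3) ✗  (L1,F4,T5)→insured(T5,F4) ✓  (L2,F1,T1)→insured(T1,F1) ✓  (L2,F1,T2)→insured(T2,F1) ✓  (L2,F3,T3)→insured(T3,F3) ✗  (L2,F3,T4)→insured(T4,F3) ✗  (L3,F4,T3)→insured(T3,F4) ✓  (L3,F4,T5)→insured(T5,F4) ✓  (L4,F1,T1)→insured(T1,F1) ✓  (L4,F1,T2)→insured(T2,F1) ✓  (L5,F1,T2)→insured(T2,F1) ✓
Counterexamples (restrictor triples failing the scope): 4.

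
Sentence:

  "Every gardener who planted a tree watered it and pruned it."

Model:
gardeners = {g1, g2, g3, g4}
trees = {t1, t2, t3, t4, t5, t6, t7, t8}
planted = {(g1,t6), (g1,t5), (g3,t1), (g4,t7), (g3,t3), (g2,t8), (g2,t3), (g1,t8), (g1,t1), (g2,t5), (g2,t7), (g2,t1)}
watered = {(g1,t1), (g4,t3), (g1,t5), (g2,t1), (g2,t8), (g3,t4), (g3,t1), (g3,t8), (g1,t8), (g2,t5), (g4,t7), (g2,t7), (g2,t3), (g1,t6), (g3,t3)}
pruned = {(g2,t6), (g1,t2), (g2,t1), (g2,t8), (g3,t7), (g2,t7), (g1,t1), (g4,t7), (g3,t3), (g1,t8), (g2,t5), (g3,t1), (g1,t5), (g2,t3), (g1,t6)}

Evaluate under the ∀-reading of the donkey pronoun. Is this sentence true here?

"it" takes "a tree" as antecedent — a donkey pronoun bound across the clause boundary.
Strong reading: for every (g,t) with planted(g,t), watered(g,t) ∧ pruned(g,t).
Restrictor pairs: (g1,t1) ✓  (g1,t5) ✓  (g1,t6) ✓  (g1,t8) ✓  (g2,t1) ✓  (g2,t3) ✓  (g2,t5) ✓  (g2,t7) ✓  (g2,t8) ✓  (g3,t1) ✓  (g3,t3) ✓  (g4,t7) ✓
Every restrictor pair satisfies the scope.

True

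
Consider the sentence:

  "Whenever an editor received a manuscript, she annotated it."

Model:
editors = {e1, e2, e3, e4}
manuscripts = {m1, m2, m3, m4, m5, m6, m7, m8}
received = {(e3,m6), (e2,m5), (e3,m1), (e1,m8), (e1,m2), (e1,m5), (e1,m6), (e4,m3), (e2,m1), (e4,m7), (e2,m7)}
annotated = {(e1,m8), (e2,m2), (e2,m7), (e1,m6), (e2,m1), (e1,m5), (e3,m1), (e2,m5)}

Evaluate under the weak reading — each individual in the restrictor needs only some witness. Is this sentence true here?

False

"it" takes "a manuscript" as antecedent — a donkey pronoun bound across the clause boundary.
Weak reading: every editor e with some received-manuscript has at least one received-manuscript m such that annotated(e,m).
Per editor: e1:✓  e2:✓  e3:✓  e4:✗
e4 has no witness among its received-manuscripts.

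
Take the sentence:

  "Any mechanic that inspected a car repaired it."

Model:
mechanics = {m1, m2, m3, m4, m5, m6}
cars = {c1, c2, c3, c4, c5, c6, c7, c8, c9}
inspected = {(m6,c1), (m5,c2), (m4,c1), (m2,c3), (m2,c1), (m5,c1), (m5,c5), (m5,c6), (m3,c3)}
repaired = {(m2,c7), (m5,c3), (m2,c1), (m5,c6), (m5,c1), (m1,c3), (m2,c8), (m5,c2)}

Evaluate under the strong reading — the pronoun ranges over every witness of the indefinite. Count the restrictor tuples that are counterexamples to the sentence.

"it" takes "a car" as antecedent — a donkey pronoun bound across the clause boundary.
Strong reading: for every (m,c) with inspected(m,c), repaired(m,c).
Restrictor pairs: (m2,c1) ✓  (m2,c3) ✗  (m3,c3) ✗  (m4,c1) ✗  (m5,c1) ✓  (m5,c2) ✓  (m5,c5) ✗  (m5,c6) ✓  (m6,c1) ✗
Counterexamples (restrictor pairs failing the scope): 5.

5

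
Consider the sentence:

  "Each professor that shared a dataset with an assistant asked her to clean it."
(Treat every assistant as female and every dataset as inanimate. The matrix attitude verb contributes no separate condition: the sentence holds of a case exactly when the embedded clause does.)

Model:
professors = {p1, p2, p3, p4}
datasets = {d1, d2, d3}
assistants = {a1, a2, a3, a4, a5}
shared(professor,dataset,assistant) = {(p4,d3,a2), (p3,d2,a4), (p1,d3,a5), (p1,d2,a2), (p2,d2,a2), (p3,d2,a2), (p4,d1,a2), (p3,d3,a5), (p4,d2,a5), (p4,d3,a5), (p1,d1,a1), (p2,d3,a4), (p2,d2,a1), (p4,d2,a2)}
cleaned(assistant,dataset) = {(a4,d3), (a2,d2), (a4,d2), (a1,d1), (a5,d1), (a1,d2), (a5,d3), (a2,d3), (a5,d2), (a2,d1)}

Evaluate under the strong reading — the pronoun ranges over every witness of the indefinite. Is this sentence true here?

True

"her" takes "an assistant" as antecedent and "it" takes "a dataset"; both are donkey pronouns co-varying with the restrictor.
Strong reading: for every (p,d,a) with shared(p,d,a), cleaned(a,d).
Restrictor triples: (p1,d1,a1)→cleaned(a1,d1) ✓  (p1,d2,a2)→cleaned(a2,d2) ✓  (p1,d3,a5)→cleaned(a5,d3) ✓  (p2,d2,a1)→cleaned(a1,d2) ✓  (p2,d2,a2)→cleaned(a2,d2) ✓  (p2,d3,a4)→cleaned(a4,d3) ✓  (p3,d2,a2)→cleaned(a2,d2) ✓  (p3,d2,a4)→cleaned(a4,d2) ✓  (p3,d3,a5)→cleaned(a5,d3) ✓  (p4,d1,a2)→cleaned(a2,d1) ✓  (p4,d2,a2)→cleaned(a2,d2) ✓  (p4,d2,a5)→cleaned(a5,d2) ✓  (p4,d3,a2)→cleaned(a2,d3) ✓  (p4,d3,a5)→cleaned(a5,d3) ✓
Every restrictor triple satisfies the scope.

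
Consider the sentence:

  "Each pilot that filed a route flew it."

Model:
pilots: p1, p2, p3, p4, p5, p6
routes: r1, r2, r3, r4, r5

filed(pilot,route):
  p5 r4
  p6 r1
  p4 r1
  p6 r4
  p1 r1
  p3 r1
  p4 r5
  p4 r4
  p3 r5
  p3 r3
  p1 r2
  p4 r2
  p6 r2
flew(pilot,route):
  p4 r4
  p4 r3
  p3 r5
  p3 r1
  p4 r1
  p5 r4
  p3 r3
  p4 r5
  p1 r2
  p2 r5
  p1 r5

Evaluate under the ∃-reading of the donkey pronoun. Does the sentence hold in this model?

"it" takes "a route" as antecedent — a donkey pronoun bound across the clause boundary.
Weak reading: every pilot p with some filed-route has at least one filed-route r such that flew(p,r).
Per pilot: p1:✓  p3:✓  p4:✓  p5:✓  p6:✗
p6 has no witness among its filed-routes.

False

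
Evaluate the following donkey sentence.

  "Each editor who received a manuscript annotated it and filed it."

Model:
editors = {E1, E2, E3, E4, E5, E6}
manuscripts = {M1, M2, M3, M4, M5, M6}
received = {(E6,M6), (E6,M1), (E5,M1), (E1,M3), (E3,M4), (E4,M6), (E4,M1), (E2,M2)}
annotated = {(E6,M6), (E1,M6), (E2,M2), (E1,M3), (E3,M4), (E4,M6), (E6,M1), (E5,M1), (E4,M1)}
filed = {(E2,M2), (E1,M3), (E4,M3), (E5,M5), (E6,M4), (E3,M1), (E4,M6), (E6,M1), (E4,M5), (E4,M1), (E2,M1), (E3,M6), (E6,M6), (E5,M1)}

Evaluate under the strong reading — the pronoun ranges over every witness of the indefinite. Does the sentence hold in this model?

False

"it" takes "a manuscript" as antecedent — a donkey pronoun bound across the clause boundary.
Strong reading: for every (e,m) with received(e,m), annotated(e,m) ∧ filed(e,m).
Restrictor pairs: (E1,M3) ✓  (E2,M2) ✓  (E3,M4) ✗  (E4,M1) ✓  (E4,M6) ✓  (E5,M1) ✓  (E6,M1) ✓  (E6,M6) ✓
Counterexample: (E3,M4) is in received but fails the scope.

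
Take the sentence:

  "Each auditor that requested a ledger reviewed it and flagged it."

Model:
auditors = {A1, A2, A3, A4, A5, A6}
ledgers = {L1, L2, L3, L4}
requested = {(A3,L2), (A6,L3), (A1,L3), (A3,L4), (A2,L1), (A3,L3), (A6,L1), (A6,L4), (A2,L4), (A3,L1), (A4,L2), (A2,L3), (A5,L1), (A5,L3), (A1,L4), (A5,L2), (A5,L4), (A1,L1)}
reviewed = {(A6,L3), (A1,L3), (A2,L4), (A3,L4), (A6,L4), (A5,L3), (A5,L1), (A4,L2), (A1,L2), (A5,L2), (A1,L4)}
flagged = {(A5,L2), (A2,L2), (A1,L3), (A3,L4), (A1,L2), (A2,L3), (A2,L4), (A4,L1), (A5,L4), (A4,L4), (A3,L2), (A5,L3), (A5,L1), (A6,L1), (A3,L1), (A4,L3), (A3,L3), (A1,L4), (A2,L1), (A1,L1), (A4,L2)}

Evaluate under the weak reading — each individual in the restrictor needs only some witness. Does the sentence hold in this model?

False

"it" takes "a ledger" as antecedent — a donkey pronoun bound across the clause boundary.
Weak reading: every auditor a with some requested-ledger has at least one requested-ledger l such that reviewed(a,l) ∧ flagged(a,l).
Per auditor: A1:✓  A2:✓  A3:✓  A4:✓  A5:✓  A6:✗
A6 has no witness among its requested-ledgers.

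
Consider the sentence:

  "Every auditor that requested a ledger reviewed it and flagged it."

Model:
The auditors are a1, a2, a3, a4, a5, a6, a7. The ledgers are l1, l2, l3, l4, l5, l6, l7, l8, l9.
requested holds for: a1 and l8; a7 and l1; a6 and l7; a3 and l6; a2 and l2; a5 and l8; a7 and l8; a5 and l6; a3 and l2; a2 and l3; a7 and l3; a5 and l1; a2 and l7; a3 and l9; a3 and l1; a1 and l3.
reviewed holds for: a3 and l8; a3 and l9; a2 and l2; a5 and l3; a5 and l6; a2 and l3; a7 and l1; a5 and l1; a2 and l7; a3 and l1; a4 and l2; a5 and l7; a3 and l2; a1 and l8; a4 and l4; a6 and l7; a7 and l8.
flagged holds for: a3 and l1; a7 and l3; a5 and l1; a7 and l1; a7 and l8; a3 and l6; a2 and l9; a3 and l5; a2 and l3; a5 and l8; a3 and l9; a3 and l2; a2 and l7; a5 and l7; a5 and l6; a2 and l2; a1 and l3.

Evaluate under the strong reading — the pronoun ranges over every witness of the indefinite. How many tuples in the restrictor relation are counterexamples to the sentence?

6

"it" takes "a ledger" as antecedent — a donkey pronoun bound across the clause boundary.
Strong reading: for every (a,l) with requested(a,l), reviewed(a,l) ∧ flagged(a,l).
Restrictor pairs: (a1,l3) ✗  (a1,l8) ✗  (a2,l2) ✓  (a2,l3) ✓  (a2,l7) ✓  (a3,l1) ✓  (a3,l2) ✓  (a3,l6) ✗  (a3,l9) ✓  (a5,l1) ✓  (a5,l6) ✓  (a5,l8) ✗  (a6,l7) ✗  (a7,l1) ✓  (a7,l3) ✗  (a7,l8) ✓
Counterexamples (restrictor pairs failing the scope): 6.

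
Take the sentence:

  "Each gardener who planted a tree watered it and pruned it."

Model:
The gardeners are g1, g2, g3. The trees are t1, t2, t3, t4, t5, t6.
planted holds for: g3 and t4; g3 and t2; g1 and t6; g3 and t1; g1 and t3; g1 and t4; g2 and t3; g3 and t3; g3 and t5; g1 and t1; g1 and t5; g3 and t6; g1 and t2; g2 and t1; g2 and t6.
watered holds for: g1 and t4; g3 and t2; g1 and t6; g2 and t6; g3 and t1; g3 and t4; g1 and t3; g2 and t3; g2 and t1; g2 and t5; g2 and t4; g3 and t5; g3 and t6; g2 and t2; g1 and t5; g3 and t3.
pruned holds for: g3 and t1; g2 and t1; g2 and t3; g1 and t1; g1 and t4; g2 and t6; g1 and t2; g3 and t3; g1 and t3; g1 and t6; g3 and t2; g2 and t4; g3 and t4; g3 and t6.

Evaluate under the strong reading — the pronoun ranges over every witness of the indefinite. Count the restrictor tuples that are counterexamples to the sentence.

"it" takes "a tree" as antecedent — a donkey pronoun bound across the clause boundary.
Strong reading: for every (g,t) with planted(g,t), watered(g,t) ∧ pruned(g,t).
Restrictor pairs: (g1,t1) ✗  (g1,t2) ✗  (g1,t3) ✓  (g1,t4) ✓  (g1,t5) ✗  (g1,t6) ✓  (g2,t1) ✓  (g2,t3) ✓  (g2,t6) ✓  (g3,t1) ✓  (g3,t2) ✓  (g3,t3) ✓  (g3,t4) ✓  (g3,t5) ✗  (g3,t6) ✓
Counterexamples (restrictor pairs failing the scope): 4.

4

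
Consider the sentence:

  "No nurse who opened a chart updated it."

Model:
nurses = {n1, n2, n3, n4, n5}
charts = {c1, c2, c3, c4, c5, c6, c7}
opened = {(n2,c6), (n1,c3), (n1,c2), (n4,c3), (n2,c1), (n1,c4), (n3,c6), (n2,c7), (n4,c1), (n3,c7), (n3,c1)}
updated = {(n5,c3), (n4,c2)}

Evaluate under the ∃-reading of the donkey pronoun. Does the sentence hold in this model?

"it" takes "a chart" as antecedent — a donkey pronoun bound across the clause boundary.
Truth condition: for no (n,c) with opened(n,c) does updated(n,c) hold.
Restrictor pairs — does the scope hold? (n1,c2):fails  (n1,c3):fails  (n1,c4):fails  (n2,c1):fails  (n2,c6):fails  (n2,c7):fails  (n3,c1):fails  (n3,c6):fails  (n3,c7):fails  (n4,c1):fails  (n4,c3):fails
Scope holds for no restrictor pair, so the sentence is true.

True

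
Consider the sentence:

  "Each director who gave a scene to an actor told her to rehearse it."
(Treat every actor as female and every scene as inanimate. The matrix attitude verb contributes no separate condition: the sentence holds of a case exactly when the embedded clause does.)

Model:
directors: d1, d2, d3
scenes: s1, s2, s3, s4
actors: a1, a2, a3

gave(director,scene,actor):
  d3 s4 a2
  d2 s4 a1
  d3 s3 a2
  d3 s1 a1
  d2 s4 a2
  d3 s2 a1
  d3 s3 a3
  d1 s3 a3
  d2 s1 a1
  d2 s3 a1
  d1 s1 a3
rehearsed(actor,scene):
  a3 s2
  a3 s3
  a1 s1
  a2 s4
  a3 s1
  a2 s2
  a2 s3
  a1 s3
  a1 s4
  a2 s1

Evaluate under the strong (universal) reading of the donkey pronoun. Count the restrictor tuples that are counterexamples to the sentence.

1

"her" takes "an actor" as antecedent and "it" takes "a scene"; both are donkey pronouns co-varying with the restrictor.
Strong reading: for every (d,s,a) with gave(d,s,a), rehearsed(a,s).
Restrictor triples: (d1,s1,a3)→rehearsed(a3,s1) ✓  (d1,s3,a3)→rehearsed(a3,s3) ✓  (d2,s1,a1)→rehearsed(a1,s1) ✓  (d2,s3,a1)→rehearsed(a1,s3) ✓  (d2,s4,a1)→rehearsed(a1,s4) ✓  (d2,s4,a2)→rehearsed(a2,s4) ✓  (d3,s1,a1)→rehearsed(a1,s1) ✓  (d3,s2,a1)→rehearsed(a1,s2) ✗  (d3,s3,a2)→rehearsed(a2,s3) ✓  (d3,s3,a3)→rehearsed(a3,s3) ✓  (d3,s4,a2)→rehearsed(a2,s4) ✓
Counterexamples (restrictor triples failing the scope): 1.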